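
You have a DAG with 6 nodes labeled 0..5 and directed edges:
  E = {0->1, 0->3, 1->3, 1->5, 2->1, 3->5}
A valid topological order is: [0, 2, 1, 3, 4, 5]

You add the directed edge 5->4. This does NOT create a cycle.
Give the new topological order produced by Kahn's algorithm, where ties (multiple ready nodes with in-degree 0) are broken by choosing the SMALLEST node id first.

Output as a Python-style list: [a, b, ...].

Old toposort: [0, 2, 1, 3, 4, 5]
Added edge: 5->4
Position of 5 (5) > position of 4 (4). Must reorder: 5 must now come before 4.
Run Kahn's algorithm (break ties by smallest node id):
  initial in-degrees: [0, 2, 0, 2, 1, 2]
  ready (indeg=0): [0, 2]
  pop 0: indeg[1]->1; indeg[3]->1 | ready=[2] | order so far=[0]
  pop 2: indeg[1]->0 | ready=[1] | order so far=[0, 2]
  pop 1: indeg[3]->0; indeg[5]->1 | ready=[3] | order so far=[0, 2, 1]
  pop 3: indeg[5]->0 | ready=[5] | order so far=[0, 2, 1, 3]
  pop 5: indeg[4]->0 | ready=[4] | order so far=[0, 2, 1, 3, 5]
  pop 4: no out-edges | ready=[] | order so far=[0, 2, 1, 3, 5, 4]
  Result: [0, 2, 1, 3, 5, 4]

Answer: [0, 2, 1, 3, 5, 4]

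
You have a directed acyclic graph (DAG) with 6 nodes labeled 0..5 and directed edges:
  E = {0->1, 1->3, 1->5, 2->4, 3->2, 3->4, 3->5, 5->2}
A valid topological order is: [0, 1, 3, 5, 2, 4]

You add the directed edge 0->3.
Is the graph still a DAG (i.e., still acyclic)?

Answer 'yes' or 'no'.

Given toposort: [0, 1, 3, 5, 2, 4]
Position of 0: index 0; position of 3: index 2
New edge 0->3: forward
Forward edge: respects the existing order. Still a DAG, same toposort still valid.
Still a DAG? yes

Answer: yes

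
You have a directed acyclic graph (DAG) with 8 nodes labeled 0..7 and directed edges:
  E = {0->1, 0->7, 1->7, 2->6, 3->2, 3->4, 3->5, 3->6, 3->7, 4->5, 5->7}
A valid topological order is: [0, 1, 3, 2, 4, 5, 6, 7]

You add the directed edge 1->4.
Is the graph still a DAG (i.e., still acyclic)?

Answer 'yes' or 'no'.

Given toposort: [0, 1, 3, 2, 4, 5, 6, 7]
Position of 1: index 1; position of 4: index 4
New edge 1->4: forward
Forward edge: respects the existing order. Still a DAG, same toposort still valid.
Still a DAG? yes

Answer: yes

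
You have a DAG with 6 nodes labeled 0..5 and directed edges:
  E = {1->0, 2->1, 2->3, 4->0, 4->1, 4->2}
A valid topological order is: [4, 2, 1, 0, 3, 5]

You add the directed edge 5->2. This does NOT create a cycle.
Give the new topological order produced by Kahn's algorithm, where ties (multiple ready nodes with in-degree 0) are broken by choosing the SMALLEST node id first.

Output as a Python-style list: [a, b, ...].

Answer: [4, 5, 2, 1, 0, 3]

Derivation:
Old toposort: [4, 2, 1, 0, 3, 5]
Added edge: 5->2
Position of 5 (5) > position of 2 (1). Must reorder: 5 must now come before 2.
Run Kahn's algorithm (break ties by smallest node id):
  initial in-degrees: [2, 2, 2, 1, 0, 0]
  ready (indeg=0): [4, 5]
  pop 4: indeg[0]->1; indeg[1]->1; indeg[2]->1 | ready=[5] | order so far=[4]
  pop 5: indeg[2]->0 | ready=[2] | order so far=[4, 5]
  pop 2: indeg[1]->0; indeg[3]->0 | ready=[1, 3] | order so far=[4, 5, 2]
  pop 1: indeg[0]->0 | ready=[0, 3] | order so far=[4, 5, 2, 1]
  pop 0: no out-edges | ready=[3] | order so far=[4, 5, 2, 1, 0]
  pop 3: no out-edges | ready=[] | order so far=[4, 5, 2, 1, 0, 3]
  Result: [4, 5, 2, 1, 0, 3]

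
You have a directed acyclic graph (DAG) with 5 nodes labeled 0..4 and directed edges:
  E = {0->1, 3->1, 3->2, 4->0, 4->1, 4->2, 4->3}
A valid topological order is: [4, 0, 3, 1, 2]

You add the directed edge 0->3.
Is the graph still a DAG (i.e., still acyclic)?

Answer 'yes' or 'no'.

Given toposort: [4, 0, 3, 1, 2]
Position of 0: index 1; position of 3: index 2
New edge 0->3: forward
Forward edge: respects the existing order. Still a DAG, same toposort still valid.
Still a DAG? yes

Answer: yes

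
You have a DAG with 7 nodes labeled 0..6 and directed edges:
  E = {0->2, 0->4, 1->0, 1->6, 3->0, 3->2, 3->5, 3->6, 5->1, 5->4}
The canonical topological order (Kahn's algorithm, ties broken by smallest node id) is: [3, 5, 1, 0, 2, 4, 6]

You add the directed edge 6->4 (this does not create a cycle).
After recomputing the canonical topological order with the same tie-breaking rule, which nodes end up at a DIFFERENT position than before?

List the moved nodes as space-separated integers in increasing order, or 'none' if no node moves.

Answer: 4 6

Derivation:
Old toposort: [3, 5, 1, 0, 2, 4, 6]
Added edge 6->4
Recompute Kahn (smallest-id tiebreak):
  initial in-degrees: [2, 1, 2, 0, 3, 1, 2]
  ready (indeg=0): [3]
  pop 3: indeg[0]->1; indeg[2]->1; indeg[5]->0; indeg[6]->1 | ready=[5] | order so far=[3]
  pop 5: indeg[1]->0; indeg[4]->2 | ready=[1] | order so far=[3, 5]
  pop 1: indeg[0]->0; indeg[6]->0 | ready=[0, 6] | order so far=[3, 5, 1]
  pop 0: indeg[2]->0; indeg[4]->1 | ready=[2, 6] | order so far=[3, 5, 1, 0]
  pop 2: no out-edges | ready=[6] | order so far=[3, 5, 1, 0, 2]
  pop 6: indeg[4]->0 | ready=[4] | order so far=[3, 5, 1, 0, 2, 6]
  pop 4: no out-edges | ready=[] | order so far=[3, 5, 1, 0, 2, 6, 4]
New canonical toposort: [3, 5, 1, 0, 2, 6, 4]
Compare positions:
  Node 0: index 3 -> 3 (same)
  Node 1: index 2 -> 2 (same)
  Node 2: index 4 -> 4 (same)
  Node 3: index 0 -> 0 (same)
  Node 4: index 5 -> 6 (moved)
  Node 5: index 1 -> 1 (same)
  Node 6: index 6 -> 5 (moved)
Nodes that changed position: 4 6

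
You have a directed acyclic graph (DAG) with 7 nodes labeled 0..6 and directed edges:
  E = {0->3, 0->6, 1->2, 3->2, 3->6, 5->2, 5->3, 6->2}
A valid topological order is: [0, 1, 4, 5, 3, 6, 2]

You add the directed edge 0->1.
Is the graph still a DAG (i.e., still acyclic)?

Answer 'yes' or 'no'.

Answer: yes

Derivation:
Given toposort: [0, 1, 4, 5, 3, 6, 2]
Position of 0: index 0; position of 1: index 1
New edge 0->1: forward
Forward edge: respects the existing order. Still a DAG, same toposort still valid.
Still a DAG? yes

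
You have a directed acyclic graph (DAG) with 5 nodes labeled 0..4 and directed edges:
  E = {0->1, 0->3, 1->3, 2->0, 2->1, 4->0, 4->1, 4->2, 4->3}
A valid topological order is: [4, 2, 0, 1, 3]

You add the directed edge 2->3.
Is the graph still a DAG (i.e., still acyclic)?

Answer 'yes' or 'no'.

Given toposort: [4, 2, 0, 1, 3]
Position of 2: index 1; position of 3: index 4
New edge 2->3: forward
Forward edge: respects the existing order. Still a DAG, same toposort still valid.
Still a DAG? yes

Answer: yes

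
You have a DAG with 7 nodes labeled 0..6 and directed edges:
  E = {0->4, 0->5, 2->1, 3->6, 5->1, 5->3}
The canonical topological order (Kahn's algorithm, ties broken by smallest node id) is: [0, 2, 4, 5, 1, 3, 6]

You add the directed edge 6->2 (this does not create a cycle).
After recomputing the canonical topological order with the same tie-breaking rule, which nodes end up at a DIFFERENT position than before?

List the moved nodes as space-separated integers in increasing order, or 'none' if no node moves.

Old toposort: [0, 2, 4, 5, 1, 3, 6]
Added edge 6->2
Recompute Kahn (smallest-id tiebreak):
  initial in-degrees: [0, 2, 1, 1, 1, 1, 1]
  ready (indeg=0): [0]
  pop 0: indeg[4]->0; indeg[5]->0 | ready=[4, 5] | order so far=[0]
  pop 4: no out-edges | ready=[5] | order so far=[0, 4]
  pop 5: indeg[1]->1; indeg[3]->0 | ready=[3] | order so far=[0, 4, 5]
  pop 3: indeg[6]->0 | ready=[6] | order so far=[0, 4, 5, 3]
  pop 6: indeg[2]->0 | ready=[2] | order so far=[0, 4, 5, 3, 6]
  pop 2: indeg[1]->0 | ready=[1] | order so far=[0, 4, 5, 3, 6, 2]
  pop 1: no out-edges | ready=[] | order so far=[0, 4, 5, 3, 6, 2, 1]
New canonical toposort: [0, 4, 5, 3, 6, 2, 1]
Compare positions:
  Node 0: index 0 -> 0 (same)
  Node 1: index 4 -> 6 (moved)
  Node 2: index 1 -> 5 (moved)
  Node 3: index 5 -> 3 (moved)
  Node 4: index 2 -> 1 (moved)
  Node 5: index 3 -> 2 (moved)
  Node 6: index 6 -> 4 (moved)
Nodes that changed position: 1 2 3 4 5 6

Answer: 1 2 3 4 5 6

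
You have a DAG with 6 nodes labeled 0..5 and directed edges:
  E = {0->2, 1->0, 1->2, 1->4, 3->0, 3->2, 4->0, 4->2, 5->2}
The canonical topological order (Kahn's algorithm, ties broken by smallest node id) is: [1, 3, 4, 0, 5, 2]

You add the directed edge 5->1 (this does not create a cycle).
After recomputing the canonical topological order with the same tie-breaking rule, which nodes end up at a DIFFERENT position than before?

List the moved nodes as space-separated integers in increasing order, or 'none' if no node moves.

Old toposort: [1, 3, 4, 0, 5, 2]
Added edge 5->1
Recompute Kahn (smallest-id tiebreak):
  initial in-degrees: [3, 1, 5, 0, 1, 0]
  ready (indeg=0): [3, 5]
  pop 3: indeg[0]->2; indeg[2]->4 | ready=[5] | order so far=[3]
  pop 5: indeg[1]->0; indeg[2]->3 | ready=[1] | order so far=[3, 5]
  pop 1: indeg[0]->1; indeg[2]->2; indeg[4]->0 | ready=[4] | order so far=[3, 5, 1]
  pop 4: indeg[0]->0; indeg[2]->1 | ready=[0] | order so far=[3, 5, 1, 4]
  pop 0: indeg[2]->0 | ready=[2] | order so far=[3, 5, 1, 4, 0]
  pop 2: no out-edges | ready=[] | order so far=[3, 5, 1, 4, 0, 2]
New canonical toposort: [3, 5, 1, 4, 0, 2]
Compare positions:
  Node 0: index 3 -> 4 (moved)
  Node 1: index 0 -> 2 (moved)
  Node 2: index 5 -> 5 (same)
  Node 3: index 1 -> 0 (moved)
  Node 4: index 2 -> 3 (moved)
  Node 5: index 4 -> 1 (moved)
Nodes that changed position: 0 1 3 4 5

Answer: 0 1 3 4 5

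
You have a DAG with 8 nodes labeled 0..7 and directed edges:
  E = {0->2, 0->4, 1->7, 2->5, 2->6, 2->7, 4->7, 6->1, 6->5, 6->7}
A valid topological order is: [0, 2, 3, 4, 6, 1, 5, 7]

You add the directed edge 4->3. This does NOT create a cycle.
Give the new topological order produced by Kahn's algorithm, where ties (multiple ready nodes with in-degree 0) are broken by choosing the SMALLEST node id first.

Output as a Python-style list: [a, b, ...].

Old toposort: [0, 2, 3, 4, 6, 1, 5, 7]
Added edge: 4->3
Position of 4 (3) > position of 3 (2). Must reorder: 4 must now come before 3.
Run Kahn's algorithm (break ties by smallest node id):
  initial in-degrees: [0, 1, 1, 1, 1, 2, 1, 4]
  ready (indeg=0): [0]
  pop 0: indeg[2]->0; indeg[4]->0 | ready=[2, 4] | order so far=[0]
  pop 2: indeg[5]->1; indeg[6]->0; indeg[7]->3 | ready=[4, 6] | order so far=[0, 2]
  pop 4: indeg[3]->0; indeg[7]->2 | ready=[3, 6] | order so far=[0, 2, 4]
  pop 3: no out-edges | ready=[6] | order so far=[0, 2, 4, 3]
  pop 6: indeg[1]->0; indeg[5]->0; indeg[7]->1 | ready=[1, 5] | order so far=[0, 2, 4, 3, 6]
  pop 1: indeg[7]->0 | ready=[5, 7] | order so far=[0, 2, 4, 3, 6, 1]
  pop 5: no out-edges | ready=[7] | order so far=[0, 2, 4, 3, 6, 1, 5]
  pop 7: no out-edges | ready=[] | order so far=[0, 2, 4, 3, 6, 1, 5, 7]
  Result: [0, 2, 4, 3, 6, 1, 5, 7]

Answer: [0, 2, 4, 3, 6, 1, 5, 7]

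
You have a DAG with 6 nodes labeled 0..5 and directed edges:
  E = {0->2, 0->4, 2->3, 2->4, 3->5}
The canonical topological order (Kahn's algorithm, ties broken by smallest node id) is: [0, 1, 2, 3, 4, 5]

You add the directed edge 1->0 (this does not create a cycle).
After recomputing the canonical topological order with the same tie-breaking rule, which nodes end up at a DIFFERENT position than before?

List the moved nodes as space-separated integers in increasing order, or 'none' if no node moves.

Answer: 0 1

Derivation:
Old toposort: [0, 1, 2, 3, 4, 5]
Added edge 1->0
Recompute Kahn (smallest-id tiebreak):
  initial in-degrees: [1, 0, 1, 1, 2, 1]
  ready (indeg=0): [1]
  pop 1: indeg[0]->0 | ready=[0] | order so far=[1]
  pop 0: indeg[2]->0; indeg[4]->1 | ready=[2] | order so far=[1, 0]
  pop 2: indeg[3]->0; indeg[4]->0 | ready=[3, 4] | order so far=[1, 0, 2]
  pop 3: indeg[5]->0 | ready=[4, 5] | order so far=[1, 0, 2, 3]
  pop 4: no out-edges | ready=[5] | order so far=[1, 0, 2, 3, 4]
  pop 5: no out-edges | ready=[] | order so far=[1, 0, 2, 3, 4, 5]
New canonical toposort: [1, 0, 2, 3, 4, 5]
Compare positions:
  Node 0: index 0 -> 1 (moved)
  Node 1: index 1 -> 0 (moved)
  Node 2: index 2 -> 2 (same)
  Node 3: index 3 -> 3 (same)
  Node 4: index 4 -> 4 (same)
  Node 5: index 5 -> 5 (same)
Nodes that changed position: 0 1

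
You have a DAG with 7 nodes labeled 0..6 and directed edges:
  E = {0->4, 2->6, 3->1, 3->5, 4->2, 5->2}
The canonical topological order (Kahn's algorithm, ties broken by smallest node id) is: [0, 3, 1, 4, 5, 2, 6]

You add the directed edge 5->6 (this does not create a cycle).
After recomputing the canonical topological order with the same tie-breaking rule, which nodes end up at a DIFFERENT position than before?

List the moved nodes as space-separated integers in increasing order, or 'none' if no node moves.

Old toposort: [0, 3, 1, 4, 5, 2, 6]
Added edge 5->6
Recompute Kahn (smallest-id tiebreak):
  initial in-degrees: [0, 1, 2, 0, 1, 1, 2]
  ready (indeg=0): [0, 3]
  pop 0: indeg[4]->0 | ready=[3, 4] | order so far=[0]
  pop 3: indeg[1]->0; indeg[5]->0 | ready=[1, 4, 5] | order so far=[0, 3]
  pop 1: no out-edges | ready=[4, 5] | order so far=[0, 3, 1]
  pop 4: indeg[2]->1 | ready=[5] | order so far=[0, 3, 1, 4]
  pop 5: indeg[2]->0; indeg[6]->1 | ready=[2] | order so far=[0, 3, 1, 4, 5]
  pop 2: indeg[6]->0 | ready=[6] | order so far=[0, 3, 1, 4, 5, 2]
  pop 6: no out-edges | ready=[] | order so far=[0, 3, 1, 4, 5, 2, 6]
New canonical toposort: [0, 3, 1, 4, 5, 2, 6]
Compare positions:
  Node 0: index 0 -> 0 (same)
  Node 1: index 2 -> 2 (same)
  Node 2: index 5 -> 5 (same)
  Node 3: index 1 -> 1 (same)
  Node 4: index 3 -> 3 (same)
  Node 5: index 4 -> 4 (same)
  Node 6: index 6 -> 6 (same)
Nodes that changed position: none

Answer: none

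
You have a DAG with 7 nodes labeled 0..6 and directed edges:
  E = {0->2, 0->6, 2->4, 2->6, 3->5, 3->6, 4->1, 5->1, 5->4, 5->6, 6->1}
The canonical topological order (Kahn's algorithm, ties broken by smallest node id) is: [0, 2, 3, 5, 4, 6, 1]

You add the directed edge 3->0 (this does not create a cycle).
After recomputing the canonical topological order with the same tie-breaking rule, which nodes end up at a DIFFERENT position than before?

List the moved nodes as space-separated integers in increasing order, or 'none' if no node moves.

Old toposort: [0, 2, 3, 5, 4, 6, 1]
Added edge 3->0
Recompute Kahn (smallest-id tiebreak):
  initial in-degrees: [1, 3, 1, 0, 2, 1, 4]
  ready (indeg=0): [3]
  pop 3: indeg[0]->0; indeg[5]->0; indeg[6]->3 | ready=[0, 5] | order so far=[3]
  pop 0: indeg[2]->0; indeg[6]->2 | ready=[2, 5] | order so far=[3, 0]
  pop 2: indeg[4]->1; indeg[6]->1 | ready=[5] | order so far=[3, 0, 2]
  pop 5: indeg[1]->2; indeg[4]->0; indeg[6]->0 | ready=[4, 6] | order so far=[3, 0, 2, 5]
  pop 4: indeg[1]->1 | ready=[6] | order so far=[3, 0, 2, 5, 4]
  pop 6: indeg[1]->0 | ready=[1] | order so far=[3, 0, 2, 5, 4, 6]
  pop 1: no out-edges | ready=[] | order so far=[3, 0, 2, 5, 4, 6, 1]
New canonical toposort: [3, 0, 2, 5, 4, 6, 1]
Compare positions:
  Node 0: index 0 -> 1 (moved)
  Node 1: index 6 -> 6 (same)
  Node 2: index 1 -> 2 (moved)
  Node 3: index 2 -> 0 (moved)
  Node 4: index 4 -> 4 (same)
  Node 5: index 3 -> 3 (same)
  Node 6: index 5 -> 5 (same)
Nodes that changed position: 0 2 3

Answer: 0 2 3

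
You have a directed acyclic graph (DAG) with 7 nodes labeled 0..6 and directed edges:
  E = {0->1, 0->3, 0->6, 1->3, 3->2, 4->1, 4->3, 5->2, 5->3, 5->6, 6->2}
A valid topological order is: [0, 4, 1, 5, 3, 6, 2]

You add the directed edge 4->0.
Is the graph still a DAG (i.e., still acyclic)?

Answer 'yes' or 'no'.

Answer: yes

Derivation:
Given toposort: [0, 4, 1, 5, 3, 6, 2]
Position of 4: index 1; position of 0: index 0
New edge 4->0: backward (u after v in old order)
Backward edge: old toposort is now invalid. Check if this creates a cycle.
Does 0 already reach 4? Reachable from 0: [0, 1, 2, 3, 6]. NO -> still a DAG (reorder needed).
Still a DAG? yes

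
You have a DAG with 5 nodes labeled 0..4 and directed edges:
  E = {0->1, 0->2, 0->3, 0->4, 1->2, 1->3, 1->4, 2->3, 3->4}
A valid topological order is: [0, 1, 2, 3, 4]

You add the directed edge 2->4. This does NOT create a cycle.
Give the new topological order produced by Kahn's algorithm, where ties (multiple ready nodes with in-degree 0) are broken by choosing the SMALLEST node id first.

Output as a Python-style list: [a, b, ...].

Old toposort: [0, 1, 2, 3, 4]
Added edge: 2->4
Position of 2 (2) < position of 4 (4). Old order still valid.
Run Kahn's algorithm (break ties by smallest node id):
  initial in-degrees: [0, 1, 2, 3, 4]
  ready (indeg=0): [0]
  pop 0: indeg[1]->0; indeg[2]->1; indeg[3]->2; indeg[4]->3 | ready=[1] | order so far=[0]
  pop 1: indeg[2]->0; indeg[3]->1; indeg[4]->2 | ready=[2] | order so far=[0, 1]
  pop 2: indeg[3]->0; indeg[4]->1 | ready=[3] | order so far=[0, 1, 2]
  pop 3: indeg[4]->0 | ready=[4] | order so far=[0, 1, 2, 3]
  pop 4: no out-edges | ready=[] | order so far=[0, 1, 2, 3, 4]
  Result: [0, 1, 2, 3, 4]

Answer: [0, 1, 2, 3, 4]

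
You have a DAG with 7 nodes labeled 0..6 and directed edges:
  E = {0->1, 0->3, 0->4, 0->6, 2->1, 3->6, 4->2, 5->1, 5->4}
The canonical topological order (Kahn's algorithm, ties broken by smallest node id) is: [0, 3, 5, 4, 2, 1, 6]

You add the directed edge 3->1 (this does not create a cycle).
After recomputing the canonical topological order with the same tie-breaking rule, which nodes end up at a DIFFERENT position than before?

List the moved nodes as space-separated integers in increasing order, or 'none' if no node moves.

Answer: none

Derivation:
Old toposort: [0, 3, 5, 4, 2, 1, 6]
Added edge 3->1
Recompute Kahn (smallest-id tiebreak):
  initial in-degrees: [0, 4, 1, 1, 2, 0, 2]
  ready (indeg=0): [0, 5]
  pop 0: indeg[1]->3; indeg[3]->0; indeg[4]->1; indeg[6]->1 | ready=[3, 5] | order so far=[0]
  pop 3: indeg[1]->2; indeg[6]->0 | ready=[5, 6] | order so far=[0, 3]
  pop 5: indeg[1]->1; indeg[4]->0 | ready=[4, 6] | order so far=[0, 3, 5]
  pop 4: indeg[2]->0 | ready=[2, 6] | order so far=[0, 3, 5, 4]
  pop 2: indeg[1]->0 | ready=[1, 6] | order so far=[0, 3, 5, 4, 2]
  pop 1: no out-edges | ready=[6] | order so far=[0, 3, 5, 4, 2, 1]
  pop 6: no out-edges | ready=[] | order so far=[0, 3, 5, 4, 2, 1, 6]
New canonical toposort: [0, 3, 5, 4, 2, 1, 6]
Compare positions:
  Node 0: index 0 -> 0 (same)
  Node 1: index 5 -> 5 (same)
  Node 2: index 4 -> 4 (same)
  Node 3: index 1 -> 1 (same)
  Node 4: index 3 -> 3 (same)
  Node 5: index 2 -> 2 (same)
  Node 6: index 6 -> 6 (same)
Nodes that changed position: none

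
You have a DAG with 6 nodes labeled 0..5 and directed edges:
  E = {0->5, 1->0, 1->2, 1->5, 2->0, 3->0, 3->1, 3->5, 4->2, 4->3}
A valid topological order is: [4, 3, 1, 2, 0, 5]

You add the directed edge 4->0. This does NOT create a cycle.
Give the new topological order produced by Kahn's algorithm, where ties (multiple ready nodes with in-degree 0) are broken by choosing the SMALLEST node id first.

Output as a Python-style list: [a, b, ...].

Old toposort: [4, 3, 1, 2, 0, 5]
Added edge: 4->0
Position of 4 (0) < position of 0 (4). Old order still valid.
Run Kahn's algorithm (break ties by smallest node id):
  initial in-degrees: [4, 1, 2, 1, 0, 3]
  ready (indeg=0): [4]
  pop 4: indeg[0]->3; indeg[2]->1; indeg[3]->0 | ready=[3] | order so far=[4]
  pop 3: indeg[0]->2; indeg[1]->0; indeg[5]->2 | ready=[1] | order so far=[4, 3]
  pop 1: indeg[0]->1; indeg[2]->0; indeg[5]->1 | ready=[2] | order so far=[4, 3, 1]
  pop 2: indeg[0]->0 | ready=[0] | order so far=[4, 3, 1, 2]
  pop 0: indeg[5]->0 | ready=[5] | order so far=[4, 3, 1, 2, 0]
  pop 5: no out-edges | ready=[] | order so far=[4, 3, 1, 2, 0, 5]
  Result: [4, 3, 1, 2, 0, 5]

Answer: [4, 3, 1, 2, 0, 5]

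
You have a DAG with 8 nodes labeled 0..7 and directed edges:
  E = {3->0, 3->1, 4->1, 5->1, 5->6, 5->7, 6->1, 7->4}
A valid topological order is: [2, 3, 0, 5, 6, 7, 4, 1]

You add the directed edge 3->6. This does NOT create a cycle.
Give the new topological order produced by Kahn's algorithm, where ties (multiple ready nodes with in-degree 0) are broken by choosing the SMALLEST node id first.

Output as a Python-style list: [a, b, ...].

Old toposort: [2, 3, 0, 5, 6, 7, 4, 1]
Added edge: 3->6
Position of 3 (1) < position of 6 (4). Old order still valid.
Run Kahn's algorithm (break ties by smallest node id):
  initial in-degrees: [1, 4, 0, 0, 1, 0, 2, 1]
  ready (indeg=0): [2, 3, 5]
  pop 2: no out-edges | ready=[3, 5] | order so far=[2]
  pop 3: indeg[0]->0; indeg[1]->3; indeg[6]->1 | ready=[0, 5] | order so far=[2, 3]
  pop 0: no out-edges | ready=[5] | order so far=[2, 3, 0]
  pop 5: indeg[1]->2; indeg[6]->0; indeg[7]->0 | ready=[6, 7] | order so far=[2, 3, 0, 5]
  pop 6: indeg[1]->1 | ready=[7] | order so far=[2, 3, 0, 5, 6]
  pop 7: indeg[4]->0 | ready=[4] | order so far=[2, 3, 0, 5, 6, 7]
  pop 4: indeg[1]->0 | ready=[1] | order so far=[2, 3, 0, 5, 6, 7, 4]
  pop 1: no out-edges | ready=[] | order so far=[2, 3, 0, 5, 6, 7, 4, 1]
  Result: [2, 3, 0, 5, 6, 7, 4, 1]

Answer: [2, 3, 0, 5, 6, 7, 4, 1]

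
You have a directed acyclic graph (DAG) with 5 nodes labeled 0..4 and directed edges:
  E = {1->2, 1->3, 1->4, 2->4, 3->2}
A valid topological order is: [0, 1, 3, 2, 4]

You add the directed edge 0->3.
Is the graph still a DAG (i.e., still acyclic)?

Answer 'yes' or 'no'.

Answer: yes

Derivation:
Given toposort: [0, 1, 3, 2, 4]
Position of 0: index 0; position of 3: index 2
New edge 0->3: forward
Forward edge: respects the existing order. Still a DAG, same toposort still valid.
Still a DAG? yes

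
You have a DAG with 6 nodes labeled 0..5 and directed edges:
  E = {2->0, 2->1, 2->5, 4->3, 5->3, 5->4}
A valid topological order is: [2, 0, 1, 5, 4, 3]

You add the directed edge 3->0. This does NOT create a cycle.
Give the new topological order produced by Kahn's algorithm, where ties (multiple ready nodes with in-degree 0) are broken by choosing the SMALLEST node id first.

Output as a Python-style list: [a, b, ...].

Answer: [2, 1, 5, 4, 3, 0]

Derivation:
Old toposort: [2, 0, 1, 5, 4, 3]
Added edge: 3->0
Position of 3 (5) > position of 0 (1). Must reorder: 3 must now come before 0.
Run Kahn's algorithm (break ties by smallest node id):
  initial in-degrees: [2, 1, 0, 2, 1, 1]
  ready (indeg=0): [2]
  pop 2: indeg[0]->1; indeg[1]->0; indeg[5]->0 | ready=[1, 5] | order so far=[2]
  pop 1: no out-edges | ready=[5] | order so far=[2, 1]
  pop 5: indeg[3]->1; indeg[4]->0 | ready=[4] | order so far=[2, 1, 5]
  pop 4: indeg[3]->0 | ready=[3] | order so far=[2, 1, 5, 4]
  pop 3: indeg[0]->0 | ready=[0] | order so far=[2, 1, 5, 4, 3]
  pop 0: no out-edges | ready=[] | order so far=[2, 1, 5, 4, 3, 0]
  Result: [2, 1, 5, 4, 3, 0]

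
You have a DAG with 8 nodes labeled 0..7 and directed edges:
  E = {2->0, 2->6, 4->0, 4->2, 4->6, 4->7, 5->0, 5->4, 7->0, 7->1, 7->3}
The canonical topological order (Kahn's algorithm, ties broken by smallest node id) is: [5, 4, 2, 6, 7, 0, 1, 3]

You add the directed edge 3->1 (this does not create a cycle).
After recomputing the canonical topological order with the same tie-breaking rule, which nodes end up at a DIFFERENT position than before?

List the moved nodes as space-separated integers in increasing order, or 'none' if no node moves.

Old toposort: [5, 4, 2, 6, 7, 0, 1, 3]
Added edge 3->1
Recompute Kahn (smallest-id tiebreak):
  initial in-degrees: [4, 2, 1, 1, 1, 0, 2, 1]
  ready (indeg=0): [5]
  pop 5: indeg[0]->3; indeg[4]->0 | ready=[4] | order so far=[5]
  pop 4: indeg[0]->2; indeg[2]->0; indeg[6]->1; indeg[7]->0 | ready=[2, 7] | order so far=[5, 4]
  pop 2: indeg[0]->1; indeg[6]->0 | ready=[6, 7] | order so far=[5, 4, 2]
  pop 6: no out-edges | ready=[7] | order so far=[5, 4, 2, 6]
  pop 7: indeg[0]->0; indeg[1]->1; indeg[3]->0 | ready=[0, 3] | order so far=[5, 4, 2, 6, 7]
  pop 0: no out-edges | ready=[3] | order so far=[5, 4, 2, 6, 7, 0]
  pop 3: indeg[1]->0 | ready=[1] | order so far=[5, 4, 2, 6, 7, 0, 3]
  pop 1: no out-edges | ready=[] | order so far=[5, 4, 2, 6, 7, 0, 3, 1]
New canonical toposort: [5, 4, 2, 6, 7, 0, 3, 1]
Compare positions:
  Node 0: index 5 -> 5 (same)
  Node 1: index 6 -> 7 (moved)
  Node 2: index 2 -> 2 (same)
  Node 3: index 7 -> 6 (moved)
  Node 4: index 1 -> 1 (same)
  Node 5: index 0 -> 0 (same)
  Node 6: index 3 -> 3 (same)
  Node 7: index 4 -> 4 (same)
Nodes that changed position: 1 3

Answer: 1 3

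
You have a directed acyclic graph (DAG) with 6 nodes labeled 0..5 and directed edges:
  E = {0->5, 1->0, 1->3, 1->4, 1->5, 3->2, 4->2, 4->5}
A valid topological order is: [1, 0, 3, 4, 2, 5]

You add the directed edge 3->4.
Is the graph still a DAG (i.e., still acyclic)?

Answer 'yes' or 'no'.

Given toposort: [1, 0, 3, 4, 2, 5]
Position of 3: index 2; position of 4: index 3
New edge 3->4: forward
Forward edge: respects the existing order. Still a DAG, same toposort still valid.
Still a DAG? yes

Answer: yes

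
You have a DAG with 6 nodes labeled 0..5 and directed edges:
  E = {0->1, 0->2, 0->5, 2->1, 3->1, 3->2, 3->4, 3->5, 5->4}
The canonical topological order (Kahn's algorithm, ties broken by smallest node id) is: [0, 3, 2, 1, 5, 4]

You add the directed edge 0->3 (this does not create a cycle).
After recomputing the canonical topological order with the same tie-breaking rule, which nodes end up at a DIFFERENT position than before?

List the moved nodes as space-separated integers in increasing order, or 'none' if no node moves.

Old toposort: [0, 3, 2, 1, 5, 4]
Added edge 0->3
Recompute Kahn (smallest-id tiebreak):
  initial in-degrees: [0, 3, 2, 1, 2, 2]
  ready (indeg=0): [0]
  pop 0: indeg[1]->2; indeg[2]->1; indeg[3]->0; indeg[5]->1 | ready=[3] | order so far=[0]
  pop 3: indeg[1]->1; indeg[2]->0; indeg[4]->1; indeg[5]->0 | ready=[2, 5] | order so far=[0, 3]
  pop 2: indeg[1]->0 | ready=[1, 5] | order so far=[0, 3, 2]
  pop 1: no out-edges | ready=[5] | order so far=[0, 3, 2, 1]
  pop 5: indeg[4]->0 | ready=[4] | order so far=[0, 3, 2, 1, 5]
  pop 4: no out-edges | ready=[] | order so far=[0, 3, 2, 1, 5, 4]
New canonical toposort: [0, 3, 2, 1, 5, 4]
Compare positions:
  Node 0: index 0 -> 0 (same)
  Node 1: index 3 -> 3 (same)
  Node 2: index 2 -> 2 (same)
  Node 3: index 1 -> 1 (same)
  Node 4: index 5 -> 5 (same)
  Node 5: index 4 -> 4 (same)
Nodes that changed position: none

Answer: none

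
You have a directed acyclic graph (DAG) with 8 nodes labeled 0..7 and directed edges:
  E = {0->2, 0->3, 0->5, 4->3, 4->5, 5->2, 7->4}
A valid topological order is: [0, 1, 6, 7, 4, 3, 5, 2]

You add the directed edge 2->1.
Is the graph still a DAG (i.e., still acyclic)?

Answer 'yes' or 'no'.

Given toposort: [0, 1, 6, 7, 4, 3, 5, 2]
Position of 2: index 7; position of 1: index 1
New edge 2->1: backward (u after v in old order)
Backward edge: old toposort is now invalid. Check if this creates a cycle.
Does 1 already reach 2? Reachable from 1: [1]. NO -> still a DAG (reorder needed).
Still a DAG? yes

Answer: yes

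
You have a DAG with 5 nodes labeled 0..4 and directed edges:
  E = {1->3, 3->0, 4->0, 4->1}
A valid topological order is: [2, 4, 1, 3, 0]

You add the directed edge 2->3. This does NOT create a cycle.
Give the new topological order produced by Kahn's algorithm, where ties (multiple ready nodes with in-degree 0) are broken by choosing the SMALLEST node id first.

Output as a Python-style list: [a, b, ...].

Answer: [2, 4, 1, 3, 0]

Derivation:
Old toposort: [2, 4, 1, 3, 0]
Added edge: 2->3
Position of 2 (0) < position of 3 (3). Old order still valid.
Run Kahn's algorithm (break ties by smallest node id):
  initial in-degrees: [2, 1, 0, 2, 0]
  ready (indeg=0): [2, 4]
  pop 2: indeg[3]->1 | ready=[4] | order so far=[2]
  pop 4: indeg[0]->1; indeg[1]->0 | ready=[1] | order so far=[2, 4]
  pop 1: indeg[3]->0 | ready=[3] | order so far=[2, 4, 1]
  pop 3: indeg[0]->0 | ready=[0] | order so far=[2, 4, 1, 3]
  pop 0: no out-edges | ready=[] | order so far=[2, 4, 1, 3, 0]
  Result: [2, 4, 1, 3, 0]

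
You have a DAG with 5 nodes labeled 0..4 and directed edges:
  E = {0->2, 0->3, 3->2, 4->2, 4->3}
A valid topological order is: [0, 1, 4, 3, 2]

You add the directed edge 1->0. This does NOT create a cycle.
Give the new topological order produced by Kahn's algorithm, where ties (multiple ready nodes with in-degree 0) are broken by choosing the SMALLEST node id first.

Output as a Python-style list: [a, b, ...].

Answer: [1, 0, 4, 3, 2]

Derivation:
Old toposort: [0, 1, 4, 3, 2]
Added edge: 1->0
Position of 1 (1) > position of 0 (0). Must reorder: 1 must now come before 0.
Run Kahn's algorithm (break ties by smallest node id):
  initial in-degrees: [1, 0, 3, 2, 0]
  ready (indeg=0): [1, 4]
  pop 1: indeg[0]->0 | ready=[0, 4] | order so far=[1]
  pop 0: indeg[2]->2; indeg[3]->1 | ready=[4] | order so far=[1, 0]
  pop 4: indeg[2]->1; indeg[3]->0 | ready=[3] | order so far=[1, 0, 4]
  pop 3: indeg[2]->0 | ready=[2] | order so far=[1, 0, 4, 3]
  pop 2: no out-edges | ready=[] | order so far=[1, 0, 4, 3, 2]
  Result: [1, 0, 4, 3, 2]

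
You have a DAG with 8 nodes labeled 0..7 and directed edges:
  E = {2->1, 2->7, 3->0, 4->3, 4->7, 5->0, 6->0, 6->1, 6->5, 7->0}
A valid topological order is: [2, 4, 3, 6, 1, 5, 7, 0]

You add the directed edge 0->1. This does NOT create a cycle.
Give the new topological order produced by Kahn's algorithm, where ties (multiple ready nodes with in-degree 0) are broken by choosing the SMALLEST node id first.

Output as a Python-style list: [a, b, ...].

Old toposort: [2, 4, 3, 6, 1, 5, 7, 0]
Added edge: 0->1
Position of 0 (7) > position of 1 (4). Must reorder: 0 must now come before 1.
Run Kahn's algorithm (break ties by smallest node id):
  initial in-degrees: [4, 3, 0, 1, 0, 1, 0, 2]
  ready (indeg=0): [2, 4, 6]
  pop 2: indeg[1]->2; indeg[7]->1 | ready=[4, 6] | order so far=[2]
  pop 4: indeg[3]->0; indeg[7]->0 | ready=[3, 6, 7] | order so far=[2, 4]
  pop 3: indeg[0]->3 | ready=[6, 7] | order so far=[2, 4, 3]
  pop 6: indeg[0]->2; indeg[1]->1; indeg[5]->0 | ready=[5, 7] | order so far=[2, 4, 3, 6]
  pop 5: indeg[0]->1 | ready=[7] | order so far=[2, 4, 3, 6, 5]
  pop 7: indeg[0]->0 | ready=[0] | order so far=[2, 4, 3, 6, 5, 7]
  pop 0: indeg[1]->0 | ready=[1] | order so far=[2, 4, 3, 6, 5, 7, 0]
  pop 1: no out-edges | ready=[] | order so far=[2, 4, 3, 6, 5, 7, 0, 1]
  Result: [2, 4, 3, 6, 5, 7, 0, 1]

Answer: [2, 4, 3, 6, 5, 7, 0, 1]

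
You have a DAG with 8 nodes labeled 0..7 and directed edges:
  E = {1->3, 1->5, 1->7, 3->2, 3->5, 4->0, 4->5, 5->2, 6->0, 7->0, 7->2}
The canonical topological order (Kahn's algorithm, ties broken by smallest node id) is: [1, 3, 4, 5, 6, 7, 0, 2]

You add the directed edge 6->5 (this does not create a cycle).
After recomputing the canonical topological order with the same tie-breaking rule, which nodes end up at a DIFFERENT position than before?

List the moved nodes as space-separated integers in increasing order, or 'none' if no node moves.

Answer: 5 6

Derivation:
Old toposort: [1, 3, 4, 5, 6, 7, 0, 2]
Added edge 6->5
Recompute Kahn (smallest-id tiebreak):
  initial in-degrees: [3, 0, 3, 1, 0, 4, 0, 1]
  ready (indeg=0): [1, 4, 6]
  pop 1: indeg[3]->0; indeg[5]->3; indeg[7]->0 | ready=[3, 4, 6, 7] | order so far=[1]
  pop 3: indeg[2]->2; indeg[5]->2 | ready=[4, 6, 7] | order so far=[1, 3]
  pop 4: indeg[0]->2; indeg[5]->1 | ready=[6, 7] | order so far=[1, 3, 4]
  pop 6: indeg[0]->1; indeg[5]->0 | ready=[5, 7] | order so far=[1, 3, 4, 6]
  pop 5: indeg[2]->1 | ready=[7] | order so far=[1, 3, 4, 6, 5]
  pop 7: indeg[0]->0; indeg[2]->0 | ready=[0, 2] | order so far=[1, 3, 4, 6, 5, 7]
  pop 0: no out-edges | ready=[2] | order so far=[1, 3, 4, 6, 5, 7, 0]
  pop 2: no out-edges | ready=[] | order so far=[1, 3, 4, 6, 5, 7, 0, 2]
New canonical toposort: [1, 3, 4, 6, 5, 7, 0, 2]
Compare positions:
  Node 0: index 6 -> 6 (same)
  Node 1: index 0 -> 0 (same)
  Node 2: index 7 -> 7 (same)
  Node 3: index 1 -> 1 (same)
  Node 4: index 2 -> 2 (same)
  Node 5: index 3 -> 4 (moved)
  Node 6: index 4 -> 3 (moved)
  Node 7: index 5 -> 5 (same)
Nodes that changed position: 5 6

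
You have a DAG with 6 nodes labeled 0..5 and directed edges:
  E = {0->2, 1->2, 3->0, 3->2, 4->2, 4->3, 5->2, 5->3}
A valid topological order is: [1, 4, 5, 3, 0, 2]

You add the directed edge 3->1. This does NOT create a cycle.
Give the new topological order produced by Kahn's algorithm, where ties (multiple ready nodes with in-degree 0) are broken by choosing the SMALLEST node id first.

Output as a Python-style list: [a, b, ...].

Old toposort: [1, 4, 5, 3, 0, 2]
Added edge: 3->1
Position of 3 (3) > position of 1 (0). Must reorder: 3 must now come before 1.
Run Kahn's algorithm (break ties by smallest node id):
  initial in-degrees: [1, 1, 5, 2, 0, 0]
  ready (indeg=0): [4, 5]
  pop 4: indeg[2]->4; indeg[3]->1 | ready=[5] | order so far=[4]
  pop 5: indeg[2]->3; indeg[3]->0 | ready=[3] | order so far=[4, 5]
  pop 3: indeg[0]->0; indeg[1]->0; indeg[2]->2 | ready=[0, 1] | order so far=[4, 5, 3]
  pop 0: indeg[2]->1 | ready=[1] | order so far=[4, 5, 3, 0]
  pop 1: indeg[2]->0 | ready=[2] | order so far=[4, 5, 3, 0, 1]
  pop 2: no out-edges | ready=[] | order so far=[4, 5, 3, 0, 1, 2]
  Result: [4, 5, 3, 0, 1, 2]

Answer: [4, 5, 3, 0, 1, 2]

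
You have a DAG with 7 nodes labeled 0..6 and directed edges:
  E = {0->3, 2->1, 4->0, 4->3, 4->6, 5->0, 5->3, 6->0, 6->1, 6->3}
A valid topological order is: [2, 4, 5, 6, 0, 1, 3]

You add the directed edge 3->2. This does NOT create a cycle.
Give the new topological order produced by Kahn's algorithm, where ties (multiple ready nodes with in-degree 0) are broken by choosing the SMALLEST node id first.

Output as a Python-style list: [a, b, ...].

Old toposort: [2, 4, 5, 6, 0, 1, 3]
Added edge: 3->2
Position of 3 (6) > position of 2 (0). Must reorder: 3 must now come before 2.
Run Kahn's algorithm (break ties by smallest node id):
  initial in-degrees: [3, 2, 1, 4, 0, 0, 1]
  ready (indeg=0): [4, 5]
  pop 4: indeg[0]->2; indeg[3]->3; indeg[6]->0 | ready=[5, 6] | order so far=[4]
  pop 5: indeg[0]->1; indeg[3]->2 | ready=[6] | order so far=[4, 5]
  pop 6: indeg[0]->0; indeg[1]->1; indeg[3]->1 | ready=[0] | order so far=[4, 5, 6]
  pop 0: indeg[3]->0 | ready=[3] | order so far=[4, 5, 6, 0]
  pop 3: indeg[2]->0 | ready=[2] | order so far=[4, 5, 6, 0, 3]
  pop 2: indeg[1]->0 | ready=[1] | order so far=[4, 5, 6, 0, 3, 2]
  pop 1: no out-edges | ready=[] | order so far=[4, 5, 6, 0, 3, 2, 1]
  Result: [4, 5, 6, 0, 3, 2, 1]

Answer: [4, 5, 6, 0, 3, 2, 1]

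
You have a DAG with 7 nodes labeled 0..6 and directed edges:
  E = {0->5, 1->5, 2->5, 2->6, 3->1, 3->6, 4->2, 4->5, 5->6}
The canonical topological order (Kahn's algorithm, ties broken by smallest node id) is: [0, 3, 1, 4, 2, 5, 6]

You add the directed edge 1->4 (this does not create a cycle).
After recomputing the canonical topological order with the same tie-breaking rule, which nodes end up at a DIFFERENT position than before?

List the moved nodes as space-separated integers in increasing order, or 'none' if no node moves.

Old toposort: [0, 3, 1, 4, 2, 5, 6]
Added edge 1->4
Recompute Kahn (smallest-id tiebreak):
  initial in-degrees: [0, 1, 1, 0, 1, 4, 3]
  ready (indeg=0): [0, 3]
  pop 0: indeg[5]->3 | ready=[3] | order so far=[0]
  pop 3: indeg[1]->0; indeg[6]->2 | ready=[1] | order so far=[0, 3]
  pop 1: indeg[4]->0; indeg[5]->2 | ready=[4] | order so far=[0, 3, 1]
  pop 4: indeg[2]->0; indeg[5]->1 | ready=[2] | order so far=[0, 3, 1, 4]
  pop 2: indeg[5]->0; indeg[6]->1 | ready=[5] | order so far=[0, 3, 1, 4, 2]
  pop 5: indeg[6]->0 | ready=[6] | order so far=[0, 3, 1, 4, 2, 5]
  pop 6: no out-edges | ready=[] | order so far=[0, 3, 1, 4, 2, 5, 6]
New canonical toposort: [0, 3, 1, 4, 2, 5, 6]
Compare positions:
  Node 0: index 0 -> 0 (same)
  Node 1: index 2 -> 2 (same)
  Node 2: index 4 -> 4 (same)
  Node 3: index 1 -> 1 (same)
  Node 4: index 3 -> 3 (same)
  Node 5: index 5 -> 5 (same)
  Node 6: index 6 -> 6 (same)
Nodes that changed position: none

Answer: none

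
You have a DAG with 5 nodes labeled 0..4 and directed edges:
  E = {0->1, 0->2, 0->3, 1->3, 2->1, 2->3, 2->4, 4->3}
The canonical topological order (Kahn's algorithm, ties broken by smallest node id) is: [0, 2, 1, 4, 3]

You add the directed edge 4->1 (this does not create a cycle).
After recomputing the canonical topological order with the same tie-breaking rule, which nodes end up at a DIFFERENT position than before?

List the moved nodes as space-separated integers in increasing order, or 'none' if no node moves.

Answer: 1 4

Derivation:
Old toposort: [0, 2, 1, 4, 3]
Added edge 4->1
Recompute Kahn (smallest-id tiebreak):
  initial in-degrees: [0, 3, 1, 4, 1]
  ready (indeg=0): [0]
  pop 0: indeg[1]->2; indeg[2]->0; indeg[3]->3 | ready=[2] | order so far=[0]
  pop 2: indeg[1]->1; indeg[3]->2; indeg[4]->0 | ready=[4] | order so far=[0, 2]
  pop 4: indeg[1]->0; indeg[3]->1 | ready=[1] | order so far=[0, 2, 4]
  pop 1: indeg[3]->0 | ready=[3] | order so far=[0, 2, 4, 1]
  pop 3: no out-edges | ready=[] | order so far=[0, 2, 4, 1, 3]
New canonical toposort: [0, 2, 4, 1, 3]
Compare positions:
  Node 0: index 0 -> 0 (same)
  Node 1: index 2 -> 3 (moved)
  Node 2: index 1 -> 1 (same)
  Node 3: index 4 -> 4 (same)
  Node 4: index 3 -> 2 (moved)
Nodes that changed position: 1 4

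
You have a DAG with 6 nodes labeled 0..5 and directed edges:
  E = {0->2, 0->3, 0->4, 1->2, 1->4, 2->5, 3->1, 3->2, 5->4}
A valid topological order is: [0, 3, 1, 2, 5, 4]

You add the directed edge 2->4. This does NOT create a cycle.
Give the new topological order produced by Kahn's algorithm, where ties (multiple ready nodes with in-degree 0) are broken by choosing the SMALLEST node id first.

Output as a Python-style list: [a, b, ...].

Answer: [0, 3, 1, 2, 5, 4]

Derivation:
Old toposort: [0, 3, 1, 2, 5, 4]
Added edge: 2->4
Position of 2 (3) < position of 4 (5). Old order still valid.
Run Kahn's algorithm (break ties by smallest node id):
  initial in-degrees: [0, 1, 3, 1, 4, 1]
  ready (indeg=0): [0]
  pop 0: indeg[2]->2; indeg[3]->0; indeg[4]->3 | ready=[3] | order so far=[0]
  pop 3: indeg[1]->0; indeg[2]->1 | ready=[1] | order so far=[0, 3]
  pop 1: indeg[2]->0; indeg[4]->2 | ready=[2] | order so far=[0, 3, 1]
  pop 2: indeg[4]->1; indeg[5]->0 | ready=[5] | order so far=[0, 3, 1, 2]
  pop 5: indeg[4]->0 | ready=[4] | order so far=[0, 3, 1, 2, 5]
  pop 4: no out-edges | ready=[] | order so far=[0, 3, 1, 2, 5, 4]
  Result: [0, 3, 1, 2, 5, 4]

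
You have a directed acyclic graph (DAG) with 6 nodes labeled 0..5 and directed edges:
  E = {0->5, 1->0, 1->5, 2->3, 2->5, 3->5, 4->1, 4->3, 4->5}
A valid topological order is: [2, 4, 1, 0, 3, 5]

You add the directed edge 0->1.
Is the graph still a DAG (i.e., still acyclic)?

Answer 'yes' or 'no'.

Answer: no

Derivation:
Given toposort: [2, 4, 1, 0, 3, 5]
Position of 0: index 3; position of 1: index 2
New edge 0->1: backward (u after v in old order)
Backward edge: old toposort is now invalid. Check if this creates a cycle.
Does 1 already reach 0? Reachable from 1: [0, 1, 5]. YES -> cycle!
Still a DAG? no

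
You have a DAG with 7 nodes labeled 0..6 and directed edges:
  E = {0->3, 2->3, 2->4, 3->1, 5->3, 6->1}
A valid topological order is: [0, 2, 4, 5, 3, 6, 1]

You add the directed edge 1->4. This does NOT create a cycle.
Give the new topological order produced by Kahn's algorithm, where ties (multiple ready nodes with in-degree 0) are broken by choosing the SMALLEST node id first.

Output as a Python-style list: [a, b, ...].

Answer: [0, 2, 5, 3, 6, 1, 4]

Derivation:
Old toposort: [0, 2, 4, 5, 3, 6, 1]
Added edge: 1->4
Position of 1 (6) > position of 4 (2). Must reorder: 1 must now come before 4.
Run Kahn's algorithm (break ties by smallest node id):
  initial in-degrees: [0, 2, 0, 3, 2, 0, 0]
  ready (indeg=0): [0, 2, 5, 6]
  pop 0: indeg[3]->2 | ready=[2, 5, 6] | order so far=[0]
  pop 2: indeg[3]->1; indeg[4]->1 | ready=[5, 6] | order so far=[0, 2]
  pop 5: indeg[3]->0 | ready=[3, 6] | order so far=[0, 2, 5]
  pop 3: indeg[1]->1 | ready=[6] | order so far=[0, 2, 5, 3]
  pop 6: indeg[1]->0 | ready=[1] | order so far=[0, 2, 5, 3, 6]
  pop 1: indeg[4]->0 | ready=[4] | order so far=[0, 2, 5, 3, 6, 1]
  pop 4: no out-edges | ready=[] | order so far=[0, 2, 5, 3, 6, 1, 4]
  Result: [0, 2, 5, 3, 6, 1, 4]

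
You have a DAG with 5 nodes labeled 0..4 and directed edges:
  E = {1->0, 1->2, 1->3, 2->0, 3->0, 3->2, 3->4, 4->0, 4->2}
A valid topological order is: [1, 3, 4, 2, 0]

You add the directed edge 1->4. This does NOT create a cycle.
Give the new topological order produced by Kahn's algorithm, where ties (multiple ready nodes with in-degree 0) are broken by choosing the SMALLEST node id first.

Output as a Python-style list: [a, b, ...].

Answer: [1, 3, 4, 2, 0]

Derivation:
Old toposort: [1, 3, 4, 2, 0]
Added edge: 1->4
Position of 1 (0) < position of 4 (2). Old order still valid.
Run Kahn's algorithm (break ties by smallest node id):
  initial in-degrees: [4, 0, 3, 1, 2]
  ready (indeg=0): [1]
  pop 1: indeg[0]->3; indeg[2]->2; indeg[3]->0; indeg[4]->1 | ready=[3] | order so far=[1]
  pop 3: indeg[0]->2; indeg[2]->1; indeg[4]->0 | ready=[4] | order so far=[1, 3]
  pop 4: indeg[0]->1; indeg[2]->0 | ready=[2] | order so far=[1, 3, 4]
  pop 2: indeg[0]->0 | ready=[0] | order so far=[1, 3, 4, 2]
  pop 0: no out-edges | ready=[] | order so far=[1, 3, 4, 2, 0]
  Result: [1, 3, 4, 2, 0]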